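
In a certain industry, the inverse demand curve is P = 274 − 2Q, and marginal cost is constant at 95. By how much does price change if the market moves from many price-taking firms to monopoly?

Price rises by 89.5

Under competition P = MC = 95, so Q = (274 − 95)/2 = 89.5.
A monopolist chooses Q where MR = MC. MR = 274 − 4Q; setting this equal to 95 gives Q = 44.75 and P = 184.5.
Change in price: 184.5 − 95 = 89.5.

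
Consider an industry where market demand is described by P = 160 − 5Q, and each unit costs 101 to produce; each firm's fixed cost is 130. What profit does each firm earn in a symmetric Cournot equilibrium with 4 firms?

π_i = −102.152

In a 4-firm Cournot equilibrium, symmetry and the first-order condition give q = (160 − 101)/(25) = 2.36. So Q = 9.44 and P = 112.8.
Each firm's profit = (112.8 − 101)·2.36 − 130 = −102.152.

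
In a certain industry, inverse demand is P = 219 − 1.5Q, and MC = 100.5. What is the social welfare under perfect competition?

Competitive firms price at marginal cost: P = 100.5, giving Q = 79.
CS = ½·(219 − 100.5)·79 = 4680.75; PS = (100.5 − 100.5)·79 = 0; TS = 4680.75.

TS = 4680.75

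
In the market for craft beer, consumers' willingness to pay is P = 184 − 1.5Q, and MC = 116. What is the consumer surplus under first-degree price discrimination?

Under first-degree price discrimination the firm charges each unit its demand price and produces up to where P = MC, i.e. Q = 136/3. Consumer surplus is zero; producer surplus equals total surplus.
CS = 0.

CS = 0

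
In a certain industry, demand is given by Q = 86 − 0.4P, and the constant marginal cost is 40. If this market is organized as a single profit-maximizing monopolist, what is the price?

P = 127.5

Inverting demand: P = 215 − 2.5Q.
Monopoly sets MR = MC: 215 − 5Q = 40 ⇒ Q = 35, P = 215 − 2.5·35 = 127.5.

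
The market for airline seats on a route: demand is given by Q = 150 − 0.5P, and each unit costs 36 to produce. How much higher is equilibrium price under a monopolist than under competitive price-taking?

P rises by 132

Inverting demand: P = 300 − 2Q.
Under competition P = MC = 36, so Q = (300 − 36)/2 = 132.
Monopoly sets MR = MC: 300 − 4Q = 36 ⇒ Q = 66, P = 300 − 2·66 = 168.
Change in equilibrium price: 168 − 36 = 132.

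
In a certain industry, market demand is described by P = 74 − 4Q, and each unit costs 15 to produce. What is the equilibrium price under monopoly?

P = 44.5

A monopolist chooses Q where MR = MC. MR = 74 − 8Q; setting this equal to 15 gives Q = 7.375 and P = 44.5.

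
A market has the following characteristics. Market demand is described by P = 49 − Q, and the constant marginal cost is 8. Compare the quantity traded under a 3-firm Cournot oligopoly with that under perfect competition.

In a 3-firm Cournot equilibrium, symmetry and the first-order condition give q = (49 − 8)/(4) = 10.25. So Q = 30.75 and P = 18.25.
Competitive firms price at marginal cost: P = 8, giving Q = 41.

Cournot: Q = 30.75; Competition: Q = 41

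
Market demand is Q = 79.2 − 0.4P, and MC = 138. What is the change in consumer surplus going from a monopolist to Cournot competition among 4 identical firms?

CS rises by 280.8

Inverting demand: P = 198 − 2.5Q.
Monopoly sets MR = MC: 198 − 5Q = 138 ⇒ Q = 12, P = 198 − 2.5·12 = 168.
CS = ½·(198 − 168)·12 = 180.
Cournot with 4 identical firms: the symmetric best-response condition is 198 − 12.5q = 138. Each firm produces q = 4.8, total output Q = 19.2, price P = 150.
CS = ½·(198 − 150)·19.2 = 460.8.
Change in consumer surplus: 460.8 − 180 = 280.8.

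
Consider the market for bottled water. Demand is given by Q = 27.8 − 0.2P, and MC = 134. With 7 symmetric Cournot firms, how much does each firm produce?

Inverting demand: P = 139 − 5Q.
In a 7-firm Cournot equilibrium, symmetry and the first-order condition give q = (139 − 134)/(40) = 0.125. So Q = 0.875 and P = 134.625.

q_i = 0.125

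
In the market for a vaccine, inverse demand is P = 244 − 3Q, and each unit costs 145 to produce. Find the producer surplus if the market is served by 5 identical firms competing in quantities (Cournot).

PS = 453.75

With 5 symmetric Cournot firms, each firm's FOC gives 244 − 18q = 145, so q = 5.5, Q = 5·5.5 = 27.5, and P = 161.5.
PS = (161.5 − 145)·27.5 = 453.75.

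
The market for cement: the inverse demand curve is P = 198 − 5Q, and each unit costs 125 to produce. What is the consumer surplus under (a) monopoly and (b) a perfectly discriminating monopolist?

Monopoly: CS = 133.225; Perfect PD: CS = 0

A monopolist chooses Q where MR = MC. MR = 198 − 10Q; setting this equal to 125 gives Q = 7.3 and P = 161.5.
CS = ½·(198 − 161.5)·7.3 = 133.225.
With perfect price discrimination, output is the efficient level Q = 14.6 (where demand meets MC), but every buyer pays their willingness to pay: CS = 0 and PS = total surplus.
CS = 0.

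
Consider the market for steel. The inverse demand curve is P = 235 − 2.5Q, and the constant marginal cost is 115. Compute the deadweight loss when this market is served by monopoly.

DWL = 720

Perfect competition: P = MC = 115, so 235 − 2.5Q = 115 and Q = 48.
The monopolist equates marginal revenue to marginal cost: 235 − 5Q = 115, so Q = 24. From demand, P = 175.
DWL is the triangle between Q = 24 and Q = 48: ½·(48 − 24)·(175 − 115) = 720.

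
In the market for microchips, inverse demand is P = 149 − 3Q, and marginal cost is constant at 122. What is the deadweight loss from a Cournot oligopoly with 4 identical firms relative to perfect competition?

Perfect competition: P = MC = 122, so 149 − 3Q = 122 and Q = 9.
Cournot with 4 identical firms: the symmetric best-response condition is 149 − 15q = 122. Each firm produces q = 1.8, total output Q = 7.2, price P = 127.4.
DWL is the triangle between Q = 7.2 and Q = 9: ½·(9 − 7.2)·(127.4 − 122) = 4.86.

DWL = 4.86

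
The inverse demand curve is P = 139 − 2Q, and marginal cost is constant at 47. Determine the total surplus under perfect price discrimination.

TS = 2116

A perfectly discriminating monopolist sells every unit with P(Q) ≥ MC(Q), so output equals the competitive quantity Q = 46. Each buyer pays their reservation price, so CS = 0 and the firm captures all surplus.
TS = 2116 (equal to competitive TS).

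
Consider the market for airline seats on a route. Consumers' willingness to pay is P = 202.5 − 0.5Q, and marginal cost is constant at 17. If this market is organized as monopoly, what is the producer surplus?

PS = 17205.125

Monopoly sets MR = MC: 202.5 − Q = 17 ⇒ Q = 185.5, P = 202.5 − 0.5·185.5 = 109.75.
PS = (109.75 − 17)·185.5 = 17205.125.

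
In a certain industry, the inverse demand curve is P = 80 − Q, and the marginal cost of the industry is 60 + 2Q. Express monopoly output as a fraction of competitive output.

Q_m/Q_c = 0.75

A monopolist chooses Q where MR = MC. MR = 80 − 2Q; setting this equal to 60 + 2Q gives Q = 5 and P = 75.
Competitive equilibrium sets price equal to marginal cost: 80 − Q = 60 + 2Q, so Q = 20/3 and P = 220/3.
Ratio Q_m/Q_c = 5/(20/3) = 0.75.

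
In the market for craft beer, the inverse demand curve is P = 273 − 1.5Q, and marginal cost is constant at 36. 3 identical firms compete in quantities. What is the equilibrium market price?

P = 95.25

Cournot with 3 identical firms: the symmetric best-response condition is 273 − 6q = 36. Each firm produces q = 39.5, total output Q = 118.5, price P = 95.25.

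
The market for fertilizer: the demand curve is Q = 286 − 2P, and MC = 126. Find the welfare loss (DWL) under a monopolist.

Inverting demand: P = 143 − 0.5Q.
Under competition P = MC = 126, so Q = (143 − 126)/0.5 = 34.
Monopoly sets MR = MC: 143 − Q = 126 ⇒ Q = 17, P = 143 − 0.5·17 = 134.5.
DWL is the triangle between Q = 17 and Q = 34: ½·(34 − 17)·(134.5 − 126) = 72.25.

DWL = 72.25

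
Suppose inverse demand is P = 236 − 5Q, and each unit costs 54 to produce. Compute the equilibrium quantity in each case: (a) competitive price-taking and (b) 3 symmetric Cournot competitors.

Competition: Q = 36.4; Cournot: Q = 27.3

Under competition P = MC = 54, so Q = (236 − 54)/5 = 36.4.
Cournot with 3 identical firms: the symmetric best-response condition is 236 − 20q = 54. Each firm produces q = 9.1, total output Q = 27.3, price P = 99.5.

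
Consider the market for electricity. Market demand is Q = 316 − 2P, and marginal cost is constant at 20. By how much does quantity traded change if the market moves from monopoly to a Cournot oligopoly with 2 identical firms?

Q rises by 46

Inverting demand: P = 158 − 0.5Q.
The monopolist equates marginal revenue to marginal cost: 158 − Q = 20, so Q = 138. From demand, P = 89.
Cournot with 2 identical firms: the symmetric best-response condition is 158 − 1.5q = 20. Each firm produces q = 92, total output Q = 184, price P = 66.
Change in quantity traded: 184 − 138 = 46.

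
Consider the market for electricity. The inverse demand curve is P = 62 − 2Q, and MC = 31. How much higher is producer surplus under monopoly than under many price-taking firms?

Producer surplus rises by 120.125

Under competition P = MC = 31, so Q = (62 − 31)/2 = 15.5.
PS = (31 − 31)·15.5 = 0.
Monopoly sets MR = MC: 62 − 4Q = 31 ⇒ Q = 7.75, P = 62 − 2·7.75 = 46.5.
PS = (46.5 − 31)·7.75 = 120.125.
Change in producer surplus: 120.125 − 0 = 120.125.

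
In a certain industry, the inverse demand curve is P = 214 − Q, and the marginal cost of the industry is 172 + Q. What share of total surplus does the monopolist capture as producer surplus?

PS/TS = 0.75

The monopolist equates marginal revenue to marginal cost: 214 − 2Q = 172 + Q, so Q = 14. From demand, P = 200.
CS = ½·(214 − 200)·14 = 98.
PS = P·Q − VC(Q) = 200·14 − (172·14 + ½·1·14²) = 294.
Share captured = PS/TS = 294/392 = 0.75.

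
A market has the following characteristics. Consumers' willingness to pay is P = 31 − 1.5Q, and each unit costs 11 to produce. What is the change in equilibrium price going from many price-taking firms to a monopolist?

P rises by 10

Competitive firms price at marginal cost: P = 11, giving Q = 40/3.
Monopoly sets MR = MC: 31 − 3Q = 11 ⇒ Q = 20/3, P = 31 − 1.5·20/3 = 21.
Change in equilibrium price: 21 − 11 = 10.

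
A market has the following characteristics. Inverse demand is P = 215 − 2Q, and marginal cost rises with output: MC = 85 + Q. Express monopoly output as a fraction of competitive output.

The monopolist equates marginal revenue to marginal cost: 215 − 4Q = 85 + Q, so Q = 26. From demand, P = 163.
Under competition P = MC: 215 − 2Q = 85 + Q ⇒ Q = 130/3, P = 385/3.
Ratio Q_m/Q_c = 26/(130/3) = 0.6.

Q_m/Q_c = 0.6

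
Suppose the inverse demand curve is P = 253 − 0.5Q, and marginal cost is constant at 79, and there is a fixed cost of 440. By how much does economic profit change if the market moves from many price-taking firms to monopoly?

Perfect competition: P = MC = 79, so 253 − 0.5Q = 79 and Q = 348.
Profit = (79 − 79)·348 − 440 = −440.
A monopolist chooses Q where MR = MC. MR = 253 − Q; setting this equal to 79 gives Q = 174 and P = 166.
Profit = (166 − 79)·174 − 440 = 14698.
Change in economic profit: 14698 − −440 = 15138.

π rises by 15138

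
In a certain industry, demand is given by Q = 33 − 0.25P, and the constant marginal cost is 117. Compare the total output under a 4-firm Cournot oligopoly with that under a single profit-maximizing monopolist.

Cournot: Q = 3; Monopoly: Q = 1.875

Inverting demand: P = 132 − 4Q.
In a 4-firm Cournot equilibrium, symmetry and the first-order condition give q = (132 − 117)/(20) = 0.75. So Q = 3 and P = 120.
A monopolist chooses Q where MR = MC. MR = 132 − 8Q; setting this equal to 117 gives Q = 1.875 and P = 124.5.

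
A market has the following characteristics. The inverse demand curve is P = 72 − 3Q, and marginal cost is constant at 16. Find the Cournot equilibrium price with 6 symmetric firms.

In a 6-firm Cournot equilibrium, symmetry and the first-order condition give q = (72 − 16)/(21) = 8/3. So Q = 16 and P = 24.

P = 24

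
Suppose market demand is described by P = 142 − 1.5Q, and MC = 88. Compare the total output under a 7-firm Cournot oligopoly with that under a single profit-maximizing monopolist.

Cournot: Q = 31.5; Monopoly: Q = 18

Cournot with 7 identical firms: the symmetric best-response condition is 142 − 12q = 88. Each firm produces q = 4.5, total output Q = 31.5, price P = 94.75.
The monopolist equates marginal revenue to marginal cost: 142 − 3Q = 88, so Q = 18. From demand, P = 115.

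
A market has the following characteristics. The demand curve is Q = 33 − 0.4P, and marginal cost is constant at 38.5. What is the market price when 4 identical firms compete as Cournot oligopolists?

Inverting demand: P = 82.5 − 2.5Q.
Cournot with 4 identical firms: the symmetric best-response condition is 82.5 − 12.5q = 38.5. Each firm produces q = 3.52, total output Q = 14.08, price P = 47.3.

P = 47.3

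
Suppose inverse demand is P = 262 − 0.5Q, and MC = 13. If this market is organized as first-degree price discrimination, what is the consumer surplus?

CS = 0

With perfect price discrimination, output is the efficient level Q = 498 (where demand meets MC), but every buyer pays their willingness to pay: CS = 0 and PS = total surplus.
CS = 0.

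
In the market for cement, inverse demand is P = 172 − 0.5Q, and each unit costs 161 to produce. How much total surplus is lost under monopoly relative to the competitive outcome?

DWL = 30.25

Under competition P = MC = 161, so Q = (172 − 161)/0.5 = 22.
Monopoly sets MR = MC: 172 − Q = 161 ⇒ Q = 11, P = 172 − 0.5·11 = 166.5.
DWL is the triangle between Q = 11 and Q = 22: ½·(22 − 11)·(166.5 − 161) = 30.25.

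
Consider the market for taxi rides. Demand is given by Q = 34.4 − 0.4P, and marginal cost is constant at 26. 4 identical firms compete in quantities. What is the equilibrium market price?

P = 38

Inverting demand: P = 86 − 2.5Q.
Cournot with 4 identical firms: the symmetric best-response condition is 86 − 12.5q = 26. Each firm produces q = 4.8, total output Q = 19.2, price P = 38.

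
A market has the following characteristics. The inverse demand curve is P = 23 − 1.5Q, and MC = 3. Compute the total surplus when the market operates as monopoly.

TS = 100

The monopolist equates marginal revenue to marginal cost: 23 − 3Q = 3, so Q = 20/3. From demand, P = 13.
CS = ½·(23 − 13)·20/3 = 100/3; PS = (13 − 3)·20/3 = 200/3; TS = 100.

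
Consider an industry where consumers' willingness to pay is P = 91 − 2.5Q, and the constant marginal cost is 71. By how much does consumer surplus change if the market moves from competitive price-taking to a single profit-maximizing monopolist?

Perfect competition: P = MC = 71, so 91 − 2.5Q = 71 and Q = 8.
CS = ½·(91 − 71)·8 = 80.
Monopoly sets MR = MC: 91 − 5Q = 71 ⇒ Q = 4, P = 91 − 2.5·4 = 81.
CS = ½·(91 − 81)·4 = 20.
Change in consumer surplus: 20 − 80 = −60.

Consumer surplus falls by 60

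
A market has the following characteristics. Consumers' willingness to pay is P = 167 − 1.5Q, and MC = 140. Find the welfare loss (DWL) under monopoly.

DWL = 60.75

Perfect competition: P = MC = 140, so 167 − 1.5Q = 140 and Q = 18.
A monopolist chooses Q where MR = MC. MR = 167 − 3Q; setting this equal to 140 gives Q = 9 and P = 153.5.
DWL is the triangle between Q = 9 and Q = 18: ½·(18 − 9)·(153.5 − 140) = 60.75.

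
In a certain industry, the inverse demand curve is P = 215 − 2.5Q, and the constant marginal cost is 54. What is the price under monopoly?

P = 134.5

The monopolist equates marginal revenue to marginal cost: 215 − 5Q = 54, so Q = 32.2. From demand, P = 134.5.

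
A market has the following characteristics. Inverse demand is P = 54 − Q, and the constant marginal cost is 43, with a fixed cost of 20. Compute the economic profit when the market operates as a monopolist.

Monopoly sets MR = MC: 54 − 2Q = 43 ⇒ Q = 5.5, P = 54 − 5.5 = 48.5.
Profit = (48.5 − 43)·5.5 − 20 = 10.25.

Profit = 10.25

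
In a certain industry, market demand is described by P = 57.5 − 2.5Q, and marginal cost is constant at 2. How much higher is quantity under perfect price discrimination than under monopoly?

Monopoly sets MR = MC: 57.5 − 5Q = 2 ⇒ Q = 11.1, P = 57.5 − 2.5·11.1 = 29.75.
A perfectly discriminating monopolist sells every unit with P(Q) ≥ MC(Q), so output equals the competitive quantity Q = 22.2. Each buyer pays their reservation price, so CS = 0 and the firm captures all surplus.
Change in quantity: 22.2 − 11.1 = 11.1.

Quantity rises by 11.1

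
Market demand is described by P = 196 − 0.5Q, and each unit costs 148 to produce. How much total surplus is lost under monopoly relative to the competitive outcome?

Perfect competition: P = MC = 148, so 196 − 0.5Q = 148 and Q = 96.
The monopolist equates marginal revenue to marginal cost: 196 − Q = 148, so Q = 48. From demand, P = 172.
DWL is the triangle between Q = 48 and Q = 96: ½·(96 − 48)·(172 − 148) = 576.

DWL = 576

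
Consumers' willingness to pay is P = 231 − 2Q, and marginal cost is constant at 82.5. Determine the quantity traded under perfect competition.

Competitive firms price at marginal cost: P = 82.5, giving Q = 74.25.

Q = 74.25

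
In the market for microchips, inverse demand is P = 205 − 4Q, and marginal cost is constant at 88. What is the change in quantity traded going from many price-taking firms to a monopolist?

Q falls by 14.625

Under competition P = MC = 88, so Q = (205 − 88)/4 = 29.25.
Monopoly sets MR = MC: 205 − 8Q = 88 ⇒ Q = 14.625, P = 205 − 4·14.625 = 146.5.
Change in quantity traded: 14.625 − 29.25 = −14.625.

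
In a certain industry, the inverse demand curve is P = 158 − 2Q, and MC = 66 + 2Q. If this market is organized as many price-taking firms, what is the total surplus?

TS = 1058

Under competition P = MC: 158 − 2Q = 66 + 2Q ⇒ Q = 23, P = 112.
CS = ½·(158 − 112)·23 = 529; PS = (112·23 − 66·23 − ½·2·23²) = 529; TS = 1058.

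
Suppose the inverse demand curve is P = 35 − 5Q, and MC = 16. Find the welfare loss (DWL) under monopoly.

DWL = 9.025

Competitive firms price at marginal cost: P = 16, giving Q = 3.8.
Monopoly sets MR = MC: 35 − 10Q = 16 ⇒ Q = 1.9, P = 35 − 5·1.9 = 25.5.
DWL is the triangle between Q = 1.9 and Q = 3.8: ½·(3.8 − 1.9)·(25.5 − 16) = 9.025.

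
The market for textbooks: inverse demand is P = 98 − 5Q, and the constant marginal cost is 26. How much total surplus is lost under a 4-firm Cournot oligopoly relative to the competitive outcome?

Under competition P = MC = 26, so Q = (98 − 26)/5 = 14.4.
Cournot with 4 identical firms: the symmetric best-response condition is 98 − 25q = 26. Each firm produces q = 2.88, total output Q = 11.52, price P = 40.4.
DWL is the triangle between Q = 11.52 and Q = 14.4: ½·(14.4 − 11.52)·(40.4 − 26) = 20.736.

DWL = 20.736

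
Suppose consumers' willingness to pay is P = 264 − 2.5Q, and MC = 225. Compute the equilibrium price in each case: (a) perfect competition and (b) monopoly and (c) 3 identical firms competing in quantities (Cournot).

Competition: P = 225; Monopoly: P = 244.5; Cournot: P = 234.75

Perfect competition: P = MC = 225, so 264 − 2.5Q = 225 and Q = 15.6.
The monopolist equates marginal revenue to marginal cost: 264 − 5Q = 225, so Q = 7.8. From demand, P = 244.5.
In a 3-firm Cournot equilibrium, symmetry and the first-order condition give q = (264 − 225)/(10) = 3.9. So Q = 11.7 and P = 234.75.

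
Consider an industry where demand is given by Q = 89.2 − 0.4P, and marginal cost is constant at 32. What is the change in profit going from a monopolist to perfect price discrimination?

Inverting demand: P = 223 − 2.5Q.
The monopolist equates marginal revenue to marginal cost: 223 − 5Q = 32, so Q = 38.2. From demand, P = 127.5.
Profit = (127.5 − 32)·38.2 = 3648.1.
A perfectly discriminating monopolist sells every unit with P(Q) ≥ MC(Q), so output equals the competitive quantity Q = 76.4. Each buyer pays their reservation price, so CS = 0 and the firm captures all surplus.
PS equals the full surplus area, 7296.2. Profit = 7296.2 = 7296.2.
Change in profit: 7296.2 − 3648.1 = 3648.1.

Profit rises by 3648.1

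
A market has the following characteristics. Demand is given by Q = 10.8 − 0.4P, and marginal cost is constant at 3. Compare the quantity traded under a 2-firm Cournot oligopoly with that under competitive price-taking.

Inverting demand: P = 27 − 2.5Q.
In a 2-firm Cournot equilibrium, symmetry and the first-order condition give q = (27 − 3)/(7.5) = 3.2. So Q = 6.4 and P = 11.
Competitive firms price at marginal cost: P = 3, giving Q = 9.6.

Cournot: Q = 6.4; Competition: Q = 9.6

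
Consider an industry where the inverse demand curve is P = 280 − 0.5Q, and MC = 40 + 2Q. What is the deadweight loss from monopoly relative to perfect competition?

Under competition P = MC: 280 − 0.5Q = 40 + 2Q ⇒ Q = 96, P = 232.
The monopolist equates marginal revenue to marginal cost: 280 − Q = 40 + 2Q, so Q = 80. From demand, P = 240.
CS = ½·(280 − 232)·96 = 2304; PS = (232·96 − 40·96 − ½·2·96²) = 9216; TS = 11520.
CS = ½·(280 − 240)·80 = 1600; PS = (240·80 − 40·80 − ½·2·80²) = 9600; TS = 11200.
DWL = 11520 − 11200 = 320.

DWL = 320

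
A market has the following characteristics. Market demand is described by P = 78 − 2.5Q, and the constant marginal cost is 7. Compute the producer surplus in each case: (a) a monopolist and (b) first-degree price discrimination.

A monopolist chooses Q where MR = MC. MR = 78 − 5Q; setting this equal to 7 gives Q = 14.2 and P = 42.5.
PS = (42.5 − 7)·14.2 = 504.1.
With perfect price discrimination, output is the efficient level Q = 28.4 (where demand meets MC), but every buyer pays their willingness to pay: CS = 0 and PS = total surplus.
PS = ½·(78 − 7)·28.4 = 1008.2.

Monopoly: PS = 504.1; Perfect PD: PS = 1008.2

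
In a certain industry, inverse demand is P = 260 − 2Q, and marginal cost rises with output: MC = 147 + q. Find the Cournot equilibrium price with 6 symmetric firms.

P = 169.6

With 6 symmetric Cournot firms, each firm's FOC gives 260 − 14q = 147 + q, so q = 113/15, Q = 6·113/15 = 45.2, and P = 169.6.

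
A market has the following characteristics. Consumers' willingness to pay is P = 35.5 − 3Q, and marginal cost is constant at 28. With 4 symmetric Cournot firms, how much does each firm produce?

Cournot with 4 identical firms: the symmetric best-response condition is 35.5 − 15q = 28. Each firm produces q = 0.5, total output Q = 2, price P = 29.5.

q_i = 0.5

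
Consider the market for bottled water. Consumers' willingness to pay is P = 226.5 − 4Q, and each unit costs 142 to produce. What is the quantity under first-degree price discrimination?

A perfectly discriminating monopolist sells every unit with P(Q) ≥ MC(Q), so output equals the competitive quantity Q = 21.125. Each buyer pays their reservation price, so CS = 0 and the firm captures all surplus.

Q = 21.125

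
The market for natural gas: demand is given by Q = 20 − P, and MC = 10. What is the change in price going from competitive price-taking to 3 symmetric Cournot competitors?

Inverting demand: P = 20 − Q.
Under competition P = MC = 10, so Q = (20 − 10)/1 = 10.
In a 3-firm Cournot equilibrium, symmetry and the first-order condition give q = (20 − 10)/(4) = 2.5. So Q = 7.5 and P = 12.5.
Change in price: 12.5 − 10 = 2.5.

Price rises by 2.5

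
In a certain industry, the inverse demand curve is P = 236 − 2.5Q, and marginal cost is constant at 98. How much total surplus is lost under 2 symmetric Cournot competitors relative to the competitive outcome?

DWL = 423.2

Perfect competition: P = MC = 98, so 236 − 2.5Q = 98 and Q = 55.2.
Cournot with 2 identical firms: the symmetric best-response condition is 236 − 7.5q = 98. Each firm produces q = 18.4, total output Q = 36.8, price P = 144.
DWL is the triangle between Q = 36.8 and Q = 55.2: ½·(55.2 − 36.8)·(144 − 98) = 423.2.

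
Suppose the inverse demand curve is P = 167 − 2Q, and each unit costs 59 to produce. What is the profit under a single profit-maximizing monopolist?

The monopolist equates marginal revenue to marginal cost: 167 − 4Q = 59, so Q = 27. From demand, P = 113.
Profit = (113 − 59)·27 = 1458.

Profit = 1458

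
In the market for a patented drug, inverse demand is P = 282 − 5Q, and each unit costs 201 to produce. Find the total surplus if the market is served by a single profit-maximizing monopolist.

TS = 492.075

The monopolist equates marginal revenue to marginal cost: 282 − 10Q = 201, so Q = 8.1. From demand, P = 241.5.
CS = ½·(282 − 241.5)·8.1 = 164.025; PS = (241.5 − 201)·8.1 = 328.05; TS = 492.075.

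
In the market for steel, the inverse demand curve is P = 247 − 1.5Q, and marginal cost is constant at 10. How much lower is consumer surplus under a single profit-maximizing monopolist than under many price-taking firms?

Consumer surplus falls by 14042.25

Competitive firms price at marginal cost: P = 10, giving Q = 158.
CS = ½·(247 − 10)·158 = 18723.
A monopolist chooses Q where MR = MC. MR = 247 − 3Q; setting this equal to 10 gives Q = 79 and P = 128.5.
CS = ½·(247 − 128.5)·79 = 4680.75.
Change in consumer surplus: 4680.75 − 18723 = −14042.25.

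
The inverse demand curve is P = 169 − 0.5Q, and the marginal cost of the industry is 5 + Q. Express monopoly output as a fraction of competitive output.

A monopolist chooses Q where MR = MC. MR = 169 − Q; setting this equal to 5 + Q gives Q = 82 and P = 128.
Under competition P = MC: 169 − 0.5Q = 5 + Q ⇒ Q = 328/3, P = 343/3.
Ratio Q_m/Q_c = 82/(328/3) = 0.75.

Q_m/Q_c = 0.75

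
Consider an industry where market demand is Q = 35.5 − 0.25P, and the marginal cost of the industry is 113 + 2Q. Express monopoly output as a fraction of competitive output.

Inverting demand: P = 142 − 4Q.
The monopolist equates marginal revenue to marginal cost: 142 − 8Q = 113 + 2Q, so Q = 2.9. From demand, P = 130.4.
Under competition P = MC: 142 − 4Q = 113 + 2Q ⇒ Q = 29/6, P = 368/3.
Ratio Q_m/Q_c = 2.9/(29/6) = 0.6.

Q_m/Q_c = 0.6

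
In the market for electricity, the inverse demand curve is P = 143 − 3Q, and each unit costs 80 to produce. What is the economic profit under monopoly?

A monopolist chooses Q where MR = MC. MR = 143 − 6Q; setting this equal to 80 gives Q = 10.5 and P = 111.5.
Profit = (111.5 − 80)·10.5 = 330.75.

Profit = 330.75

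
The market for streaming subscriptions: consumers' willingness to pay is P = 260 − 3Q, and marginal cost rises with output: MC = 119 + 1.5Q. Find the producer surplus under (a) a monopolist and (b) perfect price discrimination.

A monopolist chooses Q where MR = MC. MR = 260 − 6Q; setting this equal to 119 + 1.5Q gives Q = 18.8 and P = 203.6.
PS = P·Q − VC(Q) = 203.6·18.8 − (119·18.8 + ½·1.5·18.8²) = 1325.4.
A perfectly discriminating monopolist sells every unit with P(Q) ≥ MC(Q), so output equals the competitive quantity Q = 94/3. Each buyer pays their reservation price, so CS = 0 and the firm captures all surplus.
PS = ½·(260 − 119)·94/3 = 2209.

Monopoly: PS = 1325.4; Perfect PD: PS = 2209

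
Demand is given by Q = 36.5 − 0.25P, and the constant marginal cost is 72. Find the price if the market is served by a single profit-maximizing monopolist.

Inverting demand: P = 146 − 4Q.
Monopoly sets MR = MC: 146 − 8Q = 72 ⇒ Q = 9.25, P = 146 − 4·9.25 = 109.

P = 109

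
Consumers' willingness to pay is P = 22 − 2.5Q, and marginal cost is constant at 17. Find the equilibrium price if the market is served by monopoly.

P = 19.5

Monopoly sets MR = MC: 22 − 5Q = 17 ⇒ Q = 1, P = 22 − 2.5·1 = 19.5.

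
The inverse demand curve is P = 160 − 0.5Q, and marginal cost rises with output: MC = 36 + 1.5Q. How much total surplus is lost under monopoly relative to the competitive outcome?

DWL = 153.76

Under competition P = MC: 160 − 0.5Q = 36 + 1.5Q ⇒ Q = 62, P = 129.
Monopoly sets MR = MC: 160 − Q = 36 + 1.5Q ⇒ Q = 49.6, P = 160 − 0.5·49.6 = 135.2.
CS = ½·(160 − 129)·62 = 961; PS = (129·62 − 36·62 − ½·1.5·62²) = 2883; TS = 3844.
CS = ½·(160 − 135.2)·49.6 = 615.04; PS = (135.2·49.6 − 36·49.6 − ½·1.5·49.6²) = 3075.2; TS = 3690.24.
DWL = 3844 − 3690.24 = 153.76.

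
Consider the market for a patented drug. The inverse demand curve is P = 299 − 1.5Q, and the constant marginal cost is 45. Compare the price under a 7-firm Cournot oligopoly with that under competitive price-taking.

Cournot: P = 76.75; Competition: P = 45

Cournot with 7 identical firms: the symmetric best-response condition is 299 − 12q = 45. Each firm produces q = 127/6, total output Q = 889/6, price P = 76.75.
Under competition P = MC = 45, so Q = (299 − 45)/1.5 = 508/3.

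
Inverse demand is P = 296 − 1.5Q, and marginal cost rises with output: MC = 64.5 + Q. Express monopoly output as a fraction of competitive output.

The monopolist equates marginal revenue to marginal cost: 296 − 3Q = 64.5 + Q, so Q = 57.875. From demand, P = 3347/16.
Competitive equilibrium sets price equal to marginal cost: 296 − 1.5Q = 64.5 + Q, so Q = 92.6 and P = 157.1.
Ratio Q_m/Q_c = 57.875/92.6 = 0.625.

Q_m/Q_c = 0.625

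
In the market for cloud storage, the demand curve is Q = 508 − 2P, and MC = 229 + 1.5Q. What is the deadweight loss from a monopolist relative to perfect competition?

DWL = 6.25

Inverting demand: P = 254 − 0.5Q.
Under competition P = MC: 254 − 0.5Q = 229 + 1.5Q ⇒ Q = 12.5, P = 247.75.
Monopoly sets MR = MC: 254 − Q = 229 + 1.5Q ⇒ Q = 10, P = 254 − 0.5·10 = 249.
CS = ½·(254 − 247.75)·12.5 = 625/16; PS = (247.75·12.5 − 229·12.5 − ½·1.5·12.5²) = 1875/16; TS = 156.25.
CS = ½·(254 − 249)·10 = 25; PS = (249·10 − 229·10 − ½·1.5·10²) = 125; TS = 150.
DWL = 156.25 − 150 = 6.25.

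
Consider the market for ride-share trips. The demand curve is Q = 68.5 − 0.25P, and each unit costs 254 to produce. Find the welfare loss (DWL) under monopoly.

DWL = 12.5

Inverting demand: P = 274 − 4Q.
Under competition P = MC = 254, so Q = (274 − 254)/4 = 5.
A monopolist chooses Q where MR = MC. MR = 274 − 8Q; setting this equal to 254 gives Q = 2.5 and P = 264.
DWL is the triangle between Q = 2.5 and Q = 5: ½·(5 − 2.5)·(264 − 254) = 12.5.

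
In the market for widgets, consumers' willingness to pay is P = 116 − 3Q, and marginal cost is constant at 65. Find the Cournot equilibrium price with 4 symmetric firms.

P = 75.2

With 4 symmetric Cournot firms, each firm's FOC gives 116 − 15q = 65, so q = 3.4, Q = 4·3.4 = 13.6, and P = 75.2.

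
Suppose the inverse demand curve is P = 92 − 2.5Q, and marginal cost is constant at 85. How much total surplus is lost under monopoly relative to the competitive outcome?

Competitive firms price at marginal cost: P = 85, giving Q = 2.8.
A monopolist chooses Q where MR = MC. MR = 92 − 5Q; setting this equal to 85 gives Q = 1.4 and P = 88.5.
DWL is the triangle between Q = 1.4 and Q = 2.8: ½·(2.8 − 1.4)·(88.5 − 85) = 2.45.

DWL = 2.45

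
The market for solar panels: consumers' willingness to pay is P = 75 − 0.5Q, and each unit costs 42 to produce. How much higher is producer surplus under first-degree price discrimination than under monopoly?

PS rises by 544.5

Monopoly sets MR = MC: 75 − Q = 42 ⇒ Q = 33, P = 75 − 0.5·33 = 58.5.
PS = (58.5 − 42)·33 = 544.5.
A perfectly discriminating monopolist sells every unit with P(Q) ≥ MC(Q), so output equals the competitive quantity Q = 66. Each buyer pays their reservation price, so CS = 0 and the firm captures all surplus.
PS = ½·(75 − 42)·66 = 1089.
Change in producer surplus: 1089 − 544.5 = 544.5.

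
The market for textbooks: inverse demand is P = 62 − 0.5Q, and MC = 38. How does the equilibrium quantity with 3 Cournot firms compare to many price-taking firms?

Cournot: Q = 36; Competition: Q = 48

In a 3-firm Cournot equilibrium, symmetry and the first-order condition give q = (62 − 38)/(2) = 12. So Q = 36 and P = 44.
Under competition P = MC = 38, so Q = (62 − 38)/0.5 = 48.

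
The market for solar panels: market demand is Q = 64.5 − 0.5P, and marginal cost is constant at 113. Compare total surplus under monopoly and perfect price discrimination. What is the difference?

Inverting demand: P = 129 − 2Q.
Monopoly sets MR = MC: 129 − 4Q = 113 ⇒ Q = 4, P = 129 − 2·4 = 121.
CS = ½·(129 − 121)·4 = 16; PS = (121 − 113)·4 = 32; TS = 48.
With perfect price discrimination, output is the efficient level Q = 8 (where demand meets MC), but every buyer pays their willingness to pay: CS = 0 and PS = total surplus.
TS = 64 (equal to competitive TS).
Change in total surplus: 64 − 48 = 16.

TS rises by 16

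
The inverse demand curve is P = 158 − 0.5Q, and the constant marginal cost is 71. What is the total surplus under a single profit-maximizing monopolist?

Monopoly sets MR = MC: 158 − Q = 71 ⇒ Q = 87, P = 158 − 0.5·87 = 114.5.
CS = ½·(158 − 114.5)·87 = 1892.25; PS = (114.5 − 71)·87 = 3784.5; TS = 5676.75.

TS = 5676.75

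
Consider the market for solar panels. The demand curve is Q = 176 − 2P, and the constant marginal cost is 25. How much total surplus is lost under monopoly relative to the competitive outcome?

DWL = 992.25

Inverting demand: P = 88 − 0.5Q.
Perfect competition: P = MC = 25, so 88 − 0.5Q = 25 and Q = 126.
The monopolist equates marginal revenue to marginal cost: 88 − Q = 25, so Q = 63. From demand, P = 56.5.
DWL is the triangle between Q = 63 and Q = 126: ½·(126 − 63)·(56.5 − 25) = 992.25.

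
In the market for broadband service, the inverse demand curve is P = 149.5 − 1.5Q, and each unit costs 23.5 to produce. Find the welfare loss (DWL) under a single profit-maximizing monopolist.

DWL = 1323

Competitive firms price at marginal cost: P = 23.5, giving Q = 84.
The monopolist equates marginal revenue to marginal cost: 149.5 − 3Q = 23.5, so Q = 42. From demand, P = 86.5.
DWL is the triangle between Q = 42 and Q = 84: ½·(84 − 42)·(86.5 − 23.5) = 1323.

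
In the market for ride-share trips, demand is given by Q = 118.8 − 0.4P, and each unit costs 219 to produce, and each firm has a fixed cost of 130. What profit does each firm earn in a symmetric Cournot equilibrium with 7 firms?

π_i = −91.975

Inverting demand: P = 297 − 2.5Q.
In a 7-firm Cournot equilibrium, symmetry and the first-order condition give q = (297 − 219)/(20) = 3.9. So Q = 27.3 and P = 228.75.
Each firm's profit = (228.75 − 219)·3.9 − 130 = −91.975.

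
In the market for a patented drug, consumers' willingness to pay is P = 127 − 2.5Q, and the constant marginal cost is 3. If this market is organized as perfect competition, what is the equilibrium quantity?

Q = 49.6

Under competition P = MC = 3, so Q = (127 − 3)/2.5 = 49.6.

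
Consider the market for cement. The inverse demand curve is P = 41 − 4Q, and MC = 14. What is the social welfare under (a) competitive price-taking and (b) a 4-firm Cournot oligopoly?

Competition: TS = 91.125; Cournot: TS = 87.48

Under competition P = MC = 14, so Q = (41 − 14)/4 = 6.75.
CS = ½·(41 − 14)·6.75 = 91.125; PS = (14 − 14)·6.75 = 0; TS = 91.125.
Cournot with 4 identical firms: the symmetric best-response condition is 41 − 20q = 14. Each firm produces q = 1.35, total output Q = 5.4, price P = 19.4.
CS = ½·(41 − 19.4)·5.4 = 58.32; PS = (19.4 − 14)·5.4 = 29.16; TS = 87.48.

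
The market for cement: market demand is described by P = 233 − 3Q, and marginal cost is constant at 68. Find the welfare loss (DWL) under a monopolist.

Competitive firms price at marginal cost: P = 68, giving Q = 55.
The monopolist equates marginal revenue to marginal cost: 233 − 6Q = 68, so Q = 27.5. From demand, P = 150.5.
DWL is the triangle between Q = 27.5 and Q = 55: ½·(55 − 27.5)·(150.5 − 68) = 1134.375.

DWL = 1134.375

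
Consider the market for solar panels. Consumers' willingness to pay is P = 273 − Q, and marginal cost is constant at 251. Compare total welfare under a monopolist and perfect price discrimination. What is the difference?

TS rises by 60.5

Monopoly sets MR = MC: 273 − 2Q = 251 ⇒ Q = 11, P = 273 − 11 = 262.
CS = ½·(273 − 262)·11 = 60.5; PS = (262 − 251)·11 = 121; TS = 181.5.
A perfectly discriminating monopolist sells every unit with P(Q) ≥ MC(Q), so output equals the competitive quantity Q = 22. Each buyer pays their reservation price, so CS = 0 and the firm captures all surplus.
TS = 242 (equal to competitive TS).
Change in total welfare: 242 − 181.5 = 60.5.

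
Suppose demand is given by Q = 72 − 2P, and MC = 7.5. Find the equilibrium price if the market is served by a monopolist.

P = 21.75

Inverting demand: P = 36 − 0.5Q.
Monopoly sets MR = MC: 36 − Q = 7.5 ⇒ Q = 28.5, P = 36 − 0.5·28.5 = 21.75.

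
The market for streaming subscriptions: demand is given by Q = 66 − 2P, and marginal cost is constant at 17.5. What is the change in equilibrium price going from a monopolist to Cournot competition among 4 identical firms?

Equilibrium price falls by 4.65

Inverting demand: P = 33 − 0.5Q.
Monopoly sets MR = MC: 33 − Q = 17.5 ⇒ Q = 15.5, P = 33 − 0.5·15.5 = 25.25.
Cournot with 4 identical firms: the symmetric best-response condition is 33 − 2.5q = 17.5. Each firm produces q = 6.2, total output Q = 24.8, price P = 20.6.
Change in equilibrium price: 20.6 − 25.25 = −4.65.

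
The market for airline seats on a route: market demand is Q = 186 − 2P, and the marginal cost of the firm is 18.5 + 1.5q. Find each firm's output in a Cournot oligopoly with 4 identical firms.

Inverting demand: P = 93 − 0.5Q.
With 4 symmetric Cournot firms, each firm's FOC gives 93 − 2.5q = 18.5 + 1.5q, so q = 18.625, Q = 4·18.625 = 74.5, and P = 55.75.

q_i = 18.625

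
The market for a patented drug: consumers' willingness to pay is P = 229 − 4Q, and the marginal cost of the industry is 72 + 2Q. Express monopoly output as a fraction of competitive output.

A monopolist chooses Q where MR = MC. MR = 229 − 8Q; setting this equal to 72 + 2Q gives Q = 15.7 and P = 166.2.
Competitive equilibrium sets price equal to marginal cost: 229 − 4Q = 72 + 2Q, so Q = 157/6 and P = 373/3.
Ratio Q_m/Q_c = 15.7/(157/6) = 0.6.

Q_m/Q_c = 0.6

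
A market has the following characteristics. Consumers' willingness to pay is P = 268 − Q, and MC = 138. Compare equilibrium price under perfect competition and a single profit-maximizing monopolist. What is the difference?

Perfect competition: P = MC = 138, so 268 − Q = 138 and Q = 130.
A monopolist chooses Q where MR = MC. MR = 268 − 2Q; setting this equal to 138 gives Q = 65 and P = 203.
Change in equilibrium price: 203 − 138 = 65.

P rises by 65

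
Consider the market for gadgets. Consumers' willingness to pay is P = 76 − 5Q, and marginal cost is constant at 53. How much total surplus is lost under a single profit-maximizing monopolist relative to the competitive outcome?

Perfect competition: P = MC = 53, so 76 − 5Q = 53 and Q = 4.6.
Monopoly sets MR = MC: 76 − 10Q = 53 ⇒ Q = 2.3, P = 76 − 5·2.3 = 64.5.
DWL is the triangle between Q = 2.3 and Q = 4.6: ½·(4.6 − 2.3)·(64.5 − 53) = 13.225.

DWL = 13.225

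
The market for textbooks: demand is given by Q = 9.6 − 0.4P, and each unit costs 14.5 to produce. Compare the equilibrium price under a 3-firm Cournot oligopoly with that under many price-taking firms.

Cournot: P = 16.875; Competition: P = 14.5

Inverting demand: P = 24 − 2.5Q.
In a 3-firm Cournot equilibrium, symmetry and the first-order condition give q = (24 − 14.5)/(10) = 0.95. So Q = 2.85 and P = 16.875.
Competitive firms price at marginal cost: P = 14.5, giving Q = 3.8.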